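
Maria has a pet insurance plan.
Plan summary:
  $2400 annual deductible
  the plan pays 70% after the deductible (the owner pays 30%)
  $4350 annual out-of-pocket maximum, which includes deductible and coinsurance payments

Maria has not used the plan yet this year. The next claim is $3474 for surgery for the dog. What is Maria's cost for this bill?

$2722.20

Deductible not yet touched, so the first $2400 of the bill goes to the deductible.
That leaves $3474 − $2400 = $1074 for coinsurance.
30% of $1074 = $322.20 falls to the owner.
So the owner owes $2400 + $322.20 = $2722.20 before any cap.
Cumulative spending $0 + $2722.20 = $2722.20 stays under the $4350 maximum.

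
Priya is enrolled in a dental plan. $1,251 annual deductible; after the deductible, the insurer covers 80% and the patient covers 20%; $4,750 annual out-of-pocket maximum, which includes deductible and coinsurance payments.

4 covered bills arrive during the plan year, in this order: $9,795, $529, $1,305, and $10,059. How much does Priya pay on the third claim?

Bill 1, $9,795: $1,251 to deductible, leaving $8,544; 20% of $8,544 = $1,708.80. Cost to patient: $2,959.80. OOP to date $2,959.80.
Bill 2, $529: 20% coinsurance on $529 = $105.80. Cost to patient: $105.80. OOP to date $3,065.60.
Bill 3, $1,305: deductible met; 20% of $1,305 = $261. Patient pays $261; OOP now $3,326.60.

$261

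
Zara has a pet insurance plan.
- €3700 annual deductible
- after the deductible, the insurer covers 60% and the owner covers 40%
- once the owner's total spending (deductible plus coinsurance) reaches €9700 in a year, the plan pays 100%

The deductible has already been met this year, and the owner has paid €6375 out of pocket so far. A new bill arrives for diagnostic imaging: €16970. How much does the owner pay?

With the deductible met, the entire €16970 is subject to coinsurance.
Coinsurance: €16970 × 40% = €6788.
That would bring total out-of-pocket to €13163, past the €9700 cap. The owner is capped at €9700 − €6375 = €3325 on this claim.

€3325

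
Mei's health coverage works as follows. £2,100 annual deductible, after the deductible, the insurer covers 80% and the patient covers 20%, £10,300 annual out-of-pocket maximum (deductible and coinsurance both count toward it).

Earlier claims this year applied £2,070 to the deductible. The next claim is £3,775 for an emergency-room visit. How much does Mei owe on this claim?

£779

Deductible still to meet: £2,100 − £2,070 = £30.
The remaining £3,745 (= £3,775 − £30) moves to coinsurance.
20% of £3,745 = £749 falls to the patient.
That puts the patient's cost at £30 + £749 = £779 before any cap.
Cumulative spending £2,070 + £779 = £2,849 stays under the £10,300 maximum.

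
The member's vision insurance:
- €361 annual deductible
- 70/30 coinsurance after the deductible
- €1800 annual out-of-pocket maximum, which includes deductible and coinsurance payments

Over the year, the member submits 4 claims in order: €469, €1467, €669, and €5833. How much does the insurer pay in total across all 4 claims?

Bill 1, €469: deductible takes €361, €108 remains; coinsurance €108 × 30% = €32.40. Cost to member: €393.40. OOP to date €393.40. Plan pays €469 − €393.40 = €75.60.
Bill 2, €1467: deductible already satisfied, so member's share is 30% × €1467 = €440.10. Member owes €440.10 (running OOP €833.50). Insurer: €1467 − €440.10 = €1026.90.
Bill 3, €669: deductible met; 30% of €669 = €200.70. Cost to member: €200.70. OOP to date €1034.20. Plan pays €669 − €200.70 = €468.30.
Bill 4, €5833: deductible already satisfied, so member's share is 30% × €5833 = €1749.90. That would push OOP to €2784.10, over the €1800 cap, so member pays €1800 − €1034.20 = €765.80. Insurer: €5833 − €765.80 = €5067.20.
Insurer total: €75.60 + €1026.90 + €468.30 + €5067.20 = €6638.

€6638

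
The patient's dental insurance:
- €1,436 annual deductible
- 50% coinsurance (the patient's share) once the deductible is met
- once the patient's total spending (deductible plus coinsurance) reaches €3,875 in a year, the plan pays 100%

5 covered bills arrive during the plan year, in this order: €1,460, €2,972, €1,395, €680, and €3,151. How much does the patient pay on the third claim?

Claim 1 (€1,460): €1,436 finishes the deductible; €24 goes to coinsurance; 50% of €24 = €12. Patient owes €1,448 (running OOP €1,448).
Claim 2 (€2,972): deductible met; 50% of €2,972 = €1,486. Patient pays €1,486; OOP now €2,934.
Claim 3 (€1,395): deductible met; 50% of €1,395 = €697.50. Patient pays €697.50; OOP now €3,631.50.

€697.50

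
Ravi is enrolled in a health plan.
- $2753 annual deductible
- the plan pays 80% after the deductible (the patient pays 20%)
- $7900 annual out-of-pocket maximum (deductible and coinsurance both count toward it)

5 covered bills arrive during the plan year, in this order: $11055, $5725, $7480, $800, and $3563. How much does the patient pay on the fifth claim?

$685.60

#1 ($11055): $2753 finishes the deductible; $8302 goes to coinsurance; coinsurance $8302 × 20% = $1660.40. Cost to patient: $4413.40. OOP to date $4413.40.
#2 ($5725): deductible met; 20% of $5725 = $1145. Cost to patient: $1145. OOP to date $5558.40.
#3 ($7480): deductible met; 20% of $7480 = $1496. Cost to patient: $1496. OOP to date $7054.40.
#4 ($800): deductible already satisfied, so patient's share is 20% × $800 = $160. Patient owes $160 (running OOP $7214.40).
#5 ($3563): deductible met; 20% of $3563 = $712.60. OOP would hit $7927 > $7900, so the cap limits the patient to $7900 − $7214.40 = $685.60.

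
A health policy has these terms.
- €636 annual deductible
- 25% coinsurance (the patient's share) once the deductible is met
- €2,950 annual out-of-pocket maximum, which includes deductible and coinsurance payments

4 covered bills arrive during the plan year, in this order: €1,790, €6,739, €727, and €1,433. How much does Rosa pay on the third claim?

#1 (€1,790): €636 to deductible, leaving €1,154; patient's 25% is €288.50. Cost to patient: €924.50. OOP to date €924.50.
#2 (€6,739): deductible already satisfied, so patient's share is 25% × €6,739 = €1,684.75. Cost to patient: €1,684.75. OOP to date €2,609.25.
#3 (€727): deductible met; 25% of €727 = €181.75. Patient pays €181.75; OOP now €2,791.

€181.75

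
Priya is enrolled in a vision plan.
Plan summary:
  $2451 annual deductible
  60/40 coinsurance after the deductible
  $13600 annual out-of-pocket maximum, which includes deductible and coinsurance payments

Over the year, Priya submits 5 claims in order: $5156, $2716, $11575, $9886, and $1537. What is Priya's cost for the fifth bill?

$396.20

Claim 1 — $5156: deductible takes $2451, $2705 remains; member's 40% is $1082. Cost to member: $3533. OOP to date $3533.
Claim 2 — $2716: deductible met; 40% of $2716 = $1086.40. Cost to member: $1086.40. OOP to date $4619.40.
Claim 3 — $11575: deductible met; 40% of $11575 = $4630. Member owes $4630 (running OOP $9249.40).
Claim 4 — $9886: 40% coinsurance on $9886 = $3954.40. Member owes $3954.40 (running OOP $13203.80).
Claim 5 — $1537: deductible already satisfied, so member's share is 40% × $1537 = $614.80. That would push OOP to $13818.60, over the $13600 cap, so member pays $13600 − $13203.80 = $396.20.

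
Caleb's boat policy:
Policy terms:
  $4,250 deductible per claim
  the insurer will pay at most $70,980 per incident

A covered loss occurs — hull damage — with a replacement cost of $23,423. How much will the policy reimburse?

Less the $4,250 deductible: $23,423 − $4,250 = $19,173.
$19,173 is within the $70,980 limit, so the insurer pays $19,173.

$19,173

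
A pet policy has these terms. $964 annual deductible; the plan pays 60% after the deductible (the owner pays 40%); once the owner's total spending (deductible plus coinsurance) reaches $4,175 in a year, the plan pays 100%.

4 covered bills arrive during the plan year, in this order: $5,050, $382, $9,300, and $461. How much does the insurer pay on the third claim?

Claim 1 ($5,050): $964 to deductible, leaving $4,086; 40% of $4,086 = $1,634.40. Owner pays $2,598.40; OOP now $2,598.40. Insurer: $5,050 − $2,598.40 = $2,451.60.
Claim 2 ($382): 40% coinsurance on $382 = $152.80. Owner owes $152.80 (running OOP $2,751.20). Plan pays $382 − $152.80 = $229.20.
Claim 3 ($9,300): 40% coinsurance on $9,300 = $3,720. Adding that to $2,751.20 gives $6,471.20, past the $4,175 cap; owner pays only $4,175 − $2,751.20 = $1,423.80. Insurer: $9,300 − $1,423.80 = $7,876.20.

$7,876.20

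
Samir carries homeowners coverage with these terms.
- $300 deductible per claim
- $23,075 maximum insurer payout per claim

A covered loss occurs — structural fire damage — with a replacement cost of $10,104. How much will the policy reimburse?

Subtract the deductible: $10,104 − $300 = $9,804.
$9,804 is within the $23,075 limit, so the insurer pays $9,804.

$9,804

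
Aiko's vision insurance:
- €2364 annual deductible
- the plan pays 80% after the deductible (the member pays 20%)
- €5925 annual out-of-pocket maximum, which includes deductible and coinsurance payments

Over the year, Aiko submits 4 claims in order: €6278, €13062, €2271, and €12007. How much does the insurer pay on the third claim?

Bill 1, €6278: €2364 finishes the deductible; €3914 goes to coinsurance; member's 20% is €782.80. Member owes €3146.80 (running OOP €3146.80). Plan pays €6278 − €3146.80 = €3131.20.
Bill 2, €13062: 20% coinsurance on €13062 = €2612.40. Member pays €2612.40; OOP now €5759.20. Insurer: €13062 − €2612.40 = €10449.60.
Bill 3, €2271: deductible met; 20% of €2271 = €454.20. OOP would hit €6213.40 > €5925, so the cap limits the member to €5925 − €5759.20 = €165.80. Plan pays €2271 − €165.80 = €2105.20.

€2105.20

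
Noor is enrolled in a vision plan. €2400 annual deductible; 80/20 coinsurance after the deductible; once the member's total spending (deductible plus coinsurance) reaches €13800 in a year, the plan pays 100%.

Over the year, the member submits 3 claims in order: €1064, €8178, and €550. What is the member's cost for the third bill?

€110

Claim 1 (€1064): fully absorbed by the deductible. Member pays €1064; OOP now €1064.
Claim 2 (€8178): deductible takes €1336, €6842 remains; member's 20% is €1368.40. Cost to member: €2704.40. OOP to date €3768.40.
Claim 3 (€550): 20% coinsurance on €550 = €110. Cost to member: €110. OOP to date €3878.40.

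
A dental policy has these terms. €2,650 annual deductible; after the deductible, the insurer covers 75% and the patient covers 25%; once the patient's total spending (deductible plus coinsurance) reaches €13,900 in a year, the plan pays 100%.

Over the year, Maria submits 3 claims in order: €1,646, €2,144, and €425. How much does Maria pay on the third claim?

€106.25

#1 (€1,646): all of it applies to the deductible. Patient owes €1,646 (running OOP €1,646).
#2 (€2,144): €1,004 finishes the deductible; €1,140 goes to coinsurance; 25% of €1,140 = €285. Cost to patient: €1,289. OOP to date €2,935.
#3 (€425): deductible met; 25% of €425 = €106.25. Patient pays €106.25; OOP now €3,041.25.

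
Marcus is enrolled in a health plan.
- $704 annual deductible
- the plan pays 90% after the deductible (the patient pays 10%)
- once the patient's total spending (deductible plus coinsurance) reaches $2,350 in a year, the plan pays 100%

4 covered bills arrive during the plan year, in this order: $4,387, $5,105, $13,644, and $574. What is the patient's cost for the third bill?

Bill 1, $4,387: $704 to deductible, leaving $3,683; coinsurance $3,683 × 10% = $368.30. Cost to patient: $1,072.30. OOP to date $1,072.30.
Bill 2, $5,105: deductible met; 10% of $5,105 = $510.50. Patient pays $510.50; OOP now $1,582.80.
Bill 3, $13,644: 10% coinsurance on $13,644 = $1,364.40. That would push OOP to $2,947.20, over the $2,350 cap, so patient pays $2,350 − $1,582.80 = $767.20.

$767.20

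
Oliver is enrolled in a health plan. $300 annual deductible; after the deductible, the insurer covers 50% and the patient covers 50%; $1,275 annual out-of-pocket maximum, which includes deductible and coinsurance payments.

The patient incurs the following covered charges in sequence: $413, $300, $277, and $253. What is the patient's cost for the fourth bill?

$126.50

Claim 1 — $413: deductible takes $300, $113 remains; patient's 50% is $56.50. Patient owes $356.50 (running OOP $356.50).
Claim 2 — $300: deductible met; 50% of $300 = $150. Patient owes $150 (running OOP $506.50).
Claim 3 — $277: deductible already satisfied, so patient's share is 50% × $277 = $138.50. Cost to patient: $138.50. OOP to date $645.
Claim 4 — $253: deductible met; 50% of $253 = $126.50. Patient owes $126.50 (running OOP $771.50).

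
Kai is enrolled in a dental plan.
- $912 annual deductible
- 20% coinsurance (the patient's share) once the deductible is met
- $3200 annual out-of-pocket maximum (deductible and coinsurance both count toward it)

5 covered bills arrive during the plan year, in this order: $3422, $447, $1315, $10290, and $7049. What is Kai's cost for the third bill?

$263

#1 ($3422): deductible takes $912, $2510 remains; patient's 20% is $502. Cost to patient: $1414. OOP to date $1414.
#2 ($447): deductible met; 20% of $447 = $89.40. Cost to patient: $89.40. OOP to date $1503.40.
#3 ($1315): deductible met; 20% of $1315 = $263. Patient pays $263; OOP now $1766.40.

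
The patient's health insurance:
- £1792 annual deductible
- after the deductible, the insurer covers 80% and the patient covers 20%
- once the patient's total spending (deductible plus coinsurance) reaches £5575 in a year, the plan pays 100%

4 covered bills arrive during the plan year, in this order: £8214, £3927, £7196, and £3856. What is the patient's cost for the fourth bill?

Claim 1 — £8214: deductible takes £1792, £6422 remains; patient's 20% is £1284.40. Patient owes £3076.40 (running OOP £3076.40).
Claim 2 — £3927: deductible already satisfied, so patient's share is 20% × £3927 = £785.40. Cost to patient: £785.40. OOP to date £3861.80.
Claim 3 — £7196: deductible already satisfied, so patient's share is 20% × £7196 = £1439.20. Patient pays £1439.20; OOP now £5301.
Claim 4 — £3856: 20% coinsurance on £3856 = £771.20. Adding that to £5301 gives £6072.20, past the £5575 cap; patient pays only £5575 − £5301 = £274.

£274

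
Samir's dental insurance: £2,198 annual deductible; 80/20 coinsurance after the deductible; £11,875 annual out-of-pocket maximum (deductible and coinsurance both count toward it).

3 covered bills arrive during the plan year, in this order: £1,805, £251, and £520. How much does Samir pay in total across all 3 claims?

£2,273.60

Claim 1 (£1,805): all of it applies to the deductible. Patient owes £1,805 (running OOP £1,805).
Claim 2 (£251): entire amount goes to the deductible. Cost to patient: £251. OOP to date £2,056.
Claim 3 (£520): deductible takes £142, £378 remains; coinsurance £378 × 20% = £75.60. Cost to patient: £217.60. OOP to date £2,273.60.
Summing the patient's payments: £1,805 + £251 + £217.60 = £2,273.60.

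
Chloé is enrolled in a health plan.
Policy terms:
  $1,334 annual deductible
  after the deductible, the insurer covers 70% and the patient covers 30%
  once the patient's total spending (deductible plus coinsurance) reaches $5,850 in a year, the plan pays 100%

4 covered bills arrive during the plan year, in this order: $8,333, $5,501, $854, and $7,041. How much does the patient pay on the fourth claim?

Claim 1 ($8,333): deductible takes $1,334, $6,999 remains; 30% of $6,999 = $2,099.70. Cost to patient: $3,433.70. OOP to date $3,433.70.
Claim 2 ($5,501): deductible already satisfied, so patient's share is 30% × $5,501 = $1,650.30. Patient pays $1,650.30; OOP now $5,084.
Claim 3 ($854): deductible already satisfied, so patient's share is 30% × $854 = $256.20. Patient pays $256.20; OOP now $5,340.20.
Claim 4 ($7,041): deductible already satisfied, so patient's share is 30% × $7,041 = $2,112.30. That would push OOP to $7,452.50, over the $5,850 cap, so patient pays $5,850 − $5,340.20 = $509.80.

$509.80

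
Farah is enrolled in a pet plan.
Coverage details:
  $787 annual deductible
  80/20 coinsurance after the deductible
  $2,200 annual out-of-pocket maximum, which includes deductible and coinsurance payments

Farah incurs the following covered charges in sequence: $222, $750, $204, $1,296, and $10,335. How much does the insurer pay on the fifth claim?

$9,259

Bill 1, $222: entire amount goes to the deductible. Owner pays $222; OOP now $222. Plan pays $222 − $222 = $0.
Bill 2, $750: deductible takes $565, $185 remains; coinsurance $185 × 20% = $37. Owner owes $602 (running OOP $824). Insurer: $750 − $602 = $148.
Bill 3, $204: deductible met; 20% of $204 = $40.80. Owner owes $40.80 (running OOP $864.80). Insurer: $204 − $40.80 = $163.20.
Bill 4, $1,296: deductible already satisfied, so owner's share is 20% × $1,296 = $259.20. Owner owes $259.20 (running OOP $1,124). Plan pays $1,296 − $259.20 = $1,036.80.
Bill 5, $10,335: deductible met; 20% of $10,335 = $2,067. OOP would hit $3,191 > $2,200, so the cap limits the owner to $2,200 − $1,124 = $1,076. Plan pays $10,335 − $1,076 = $9,259.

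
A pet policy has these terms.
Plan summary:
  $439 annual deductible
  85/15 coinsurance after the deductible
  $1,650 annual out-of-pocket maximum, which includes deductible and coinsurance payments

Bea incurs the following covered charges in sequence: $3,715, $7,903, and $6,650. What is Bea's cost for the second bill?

Bill 1, $3,715: $439 to deductible, leaving $3,276; 15% of $3,276 = $491.40. Owner owes $930.40 (running OOP $930.40).
Bill 2, $7,903: deductible met; 15% of $7,903 = $1,185.45. Adding that to $930.40 gives $2,115.85, past the $1,650 cap; owner pays only $1,650 − $930.40 = $719.60.

$719.60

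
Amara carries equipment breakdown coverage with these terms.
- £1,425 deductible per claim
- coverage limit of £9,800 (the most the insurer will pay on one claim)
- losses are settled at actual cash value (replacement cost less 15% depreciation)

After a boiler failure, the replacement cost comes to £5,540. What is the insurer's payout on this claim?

Depreciate 15%: the covered value is £5,540 × 0.85 = £4,709.
Subtract the deductible: £4,709 − £1,425 = £3,284.
£3,284 is within the £9,800 limit, so the insurer pays £3,284.

£3,284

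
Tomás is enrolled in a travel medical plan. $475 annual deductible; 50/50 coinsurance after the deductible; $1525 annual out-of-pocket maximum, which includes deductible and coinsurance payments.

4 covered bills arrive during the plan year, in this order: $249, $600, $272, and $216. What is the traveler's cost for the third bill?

Claim 1 — $249: entire amount goes to the deductible. Cost to traveler: $249. OOP to date $249.
Claim 2 — $600: $226 finishes the deductible; $374 goes to coinsurance; coinsurance $374 × 50% = $187. Cost to traveler: $413. OOP to date $662.
Claim 3 — $272: deductible met; 50% of $272 = $136. Cost to traveler: $136. OOP to date $798.

$136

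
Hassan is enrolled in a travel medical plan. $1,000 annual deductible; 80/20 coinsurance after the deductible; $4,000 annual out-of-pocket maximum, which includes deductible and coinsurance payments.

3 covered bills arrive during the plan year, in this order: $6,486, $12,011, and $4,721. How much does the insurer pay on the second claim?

#1 ($6,486): $1,000 finishes the deductible; $5,486 goes to coinsurance; 20% of $5,486 = $1,097.20. Traveler pays $2,097.20; OOP now $2,097.20. Insurer: $6,486 − $2,097.20 = $4,388.80.
#2 ($12,011): deductible met; 20% of $12,011 = $2,402.20. OOP would hit $4,499.40 > $4,000, so the cap limits the traveler to $4,000 − $2,097.20 = $1,902.80. Plan pays $12,011 − $1,902.80 = $10,108.20.

$10,108.20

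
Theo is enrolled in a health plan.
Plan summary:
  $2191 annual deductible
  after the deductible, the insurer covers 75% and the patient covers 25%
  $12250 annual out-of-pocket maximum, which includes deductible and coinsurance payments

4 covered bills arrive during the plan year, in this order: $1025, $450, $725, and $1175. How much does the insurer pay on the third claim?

Bill 1, $1025: all of it applies to the deductible. Patient pays $1025; OOP now $1025. Insurer: $1025 − $1025 = $0.
Bill 2, $450: fully absorbed by the deductible. Patient pays $450; OOP now $1475. Insurer: $450 − $450 = $0.
Bill 3, $725: $716 to deductible, leaving $9; patient's 25% is $2.25. Patient pays $718.25; OOP now $2193.25. Plan pays $725 − $718.25 = $6.75.

$6.75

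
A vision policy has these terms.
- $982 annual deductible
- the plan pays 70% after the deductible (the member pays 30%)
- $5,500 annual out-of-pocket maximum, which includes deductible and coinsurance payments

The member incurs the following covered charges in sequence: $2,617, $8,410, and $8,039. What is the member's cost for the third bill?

$1,504.50

Claim 1 ($2,617): $982 finishes the deductible; $1,635 goes to coinsurance; member's 30% is $490.50. Cost to member: $1,472.50. OOP to date $1,472.50.
Claim 2 ($8,410): 30% coinsurance on $8,410 = $2,523. Member owes $2,523 (running OOP $3,995.50).
Claim 3 ($8,039): deductible met; 30% of $8,039 = $2,411.70. That would push OOP to $6,407.20, over the $5,500 cap, so member pays $5,500 − $3,995.50 = $1,504.50.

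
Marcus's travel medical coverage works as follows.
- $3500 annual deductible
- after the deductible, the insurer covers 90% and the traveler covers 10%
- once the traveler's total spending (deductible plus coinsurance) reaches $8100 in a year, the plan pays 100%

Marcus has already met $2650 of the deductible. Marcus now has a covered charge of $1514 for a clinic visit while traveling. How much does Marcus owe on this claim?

$916.40

$2650 of the $3500 deductible is already met, leaving $850.
The remaining $664 (= $1514 − $850) moves to coinsurance.
Traveler's 10% share of $664 is $66.40.
So the traveler owes $850 + $66.40 = $916.40 before any cap.
Total out-of-pocket so far would be $2650 + $916.40 = $3566.40, below the $8100 cap — no reduction.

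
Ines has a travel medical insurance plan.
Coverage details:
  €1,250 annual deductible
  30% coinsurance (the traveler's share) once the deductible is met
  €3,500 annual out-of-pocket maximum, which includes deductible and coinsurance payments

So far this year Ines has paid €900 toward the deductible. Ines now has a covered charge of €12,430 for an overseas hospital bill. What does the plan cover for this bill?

€9,830

Deductible still to meet: €1,250 − €900 = €350.
After the €350 deductible portion, €12,430 − €350 = €12,080 is subject to coinsurance.
Traveler's 30% share of €12,080 is €3,624.
That puts the traveler's cost at €350 + €3,624 = €3,974 before any cap.
Year-to-date out-of-pocket would reach €900 + €3,974 = €4,874, above the €3,500 maximum, so the traveler pays only €3,500 − €900 = €2,600.
Insurer pays the balance: €12,430 − €2,600 = €9,830.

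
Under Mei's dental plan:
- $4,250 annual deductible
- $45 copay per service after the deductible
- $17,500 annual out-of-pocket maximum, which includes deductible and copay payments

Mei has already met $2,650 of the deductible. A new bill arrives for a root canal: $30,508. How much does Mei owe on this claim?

$1,645

Deductible still to meet: $4,250 − $2,650 = $1,600.
The remaining $28,908 (= $30,508 − $1,600) moves to the copay.
Copay on this service: $45.
So the patient owes $1,600 + $45 = $1,645 before any cap.
Year-to-date out-of-pocket becomes $2,650 + $1,645 = $4,295, still under the $17,500 maximum, so no cap applies.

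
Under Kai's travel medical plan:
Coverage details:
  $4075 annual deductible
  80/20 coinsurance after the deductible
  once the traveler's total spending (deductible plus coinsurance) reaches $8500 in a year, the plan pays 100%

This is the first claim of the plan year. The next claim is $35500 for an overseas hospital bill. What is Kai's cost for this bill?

$8500

Nothing has been paid toward the $4075 deductible, so the first $4075 of this charge is applied there.
That leaves $35500 − $4075 = $31425 for coinsurance.
20% of $31425 = $6285 falls to the traveler.
Traveler responsibility before any cap: $4075 + $6285 = $10360.
That would bring total out-of-pocket to $10360, past the $8500 cap. The traveler is capped at $8500 − $0 = $8500 on this claim.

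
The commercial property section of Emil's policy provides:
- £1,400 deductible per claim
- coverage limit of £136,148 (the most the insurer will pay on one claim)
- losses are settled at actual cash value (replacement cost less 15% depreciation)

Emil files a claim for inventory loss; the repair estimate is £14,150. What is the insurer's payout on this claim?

Depreciate 15%: the covered value is £14,150 × 0.85 = £12,027.50.
Subtract the deductible: £12,027.50 − £1,400 = £10,627.50.
£10,627.50 ≤ £136,148, so the limit doesn't bind; insurer pays £10,627.50.

£10,627.50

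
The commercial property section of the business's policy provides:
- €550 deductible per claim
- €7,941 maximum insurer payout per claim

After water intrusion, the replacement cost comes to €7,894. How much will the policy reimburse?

€7,344

Subtract the deductible: €7,894 − €550 = €7,344.
€7,344 is within the €7,941 limit, so the insurer pays €7,344.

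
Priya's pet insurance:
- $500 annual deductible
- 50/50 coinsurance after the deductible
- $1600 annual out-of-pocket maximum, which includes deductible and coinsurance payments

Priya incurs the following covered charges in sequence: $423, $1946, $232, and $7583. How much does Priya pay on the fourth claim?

Claim 1 ($423): all of it applies to the deductible. Owner pays $423; OOP now $423.
Claim 2 ($1946): deductible takes $77, $1869 remains; coinsurance $1869 × 50% = $934.50. Owner pays $1011.50; OOP now $1434.50.
Claim 3 ($232): deductible already satisfied, so owner's share is 50% × $232 = $116. Owner pays $116; OOP now $1550.50.
Claim 4 ($7583): 50% coinsurance on $7583 = $3791.50. That would push OOP to $5342, over the $1600 cap, so owner pays $1600 − $1550.50 = $49.50.

$49.50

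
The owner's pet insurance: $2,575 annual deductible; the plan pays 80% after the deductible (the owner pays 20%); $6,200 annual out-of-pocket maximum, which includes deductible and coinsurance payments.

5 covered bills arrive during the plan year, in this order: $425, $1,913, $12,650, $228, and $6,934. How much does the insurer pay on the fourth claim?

$182.40

#1 ($425): entire amount goes to the deductible. Cost to owner: $425. OOP to date $425. Insurer: $425 − $425 = $0.
#2 ($1,913): fully absorbed by the deductible. Owner pays $1,913; OOP now $2,338. Plan pays $1,913 − $1,913 = $0.
#3 ($12,650): $237 finishes the deductible; $12,413 goes to coinsurance; 20% of $12,413 = $2,482.60. Owner pays $2,719.60; OOP now $5,057.60. Insurer: $12,650 − $2,719.60 = $9,930.40.
#4 ($228): deductible already satisfied, so owner's share is 20% × $228 = $45.60. Owner pays $45.60; OOP now $5,103.20. Plan pays $228 − $45.60 = $182.40.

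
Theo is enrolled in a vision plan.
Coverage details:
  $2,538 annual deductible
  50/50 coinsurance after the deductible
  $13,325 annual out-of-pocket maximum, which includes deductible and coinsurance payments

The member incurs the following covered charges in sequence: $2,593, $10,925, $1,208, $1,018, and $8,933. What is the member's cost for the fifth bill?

$4,184

Claim 1 ($2,593): $2,538 to deductible, leaving $55; 50% of $55 = $27.50. Member pays $2,565.50; OOP now $2,565.50.
Claim 2 ($10,925): deductible already satisfied, so member's share is 50% × $10,925 = $5,462.50. Member owes $5,462.50 (running OOP $8,028).
Claim 3 ($1,208): deductible already satisfied, so member's share is 50% × $1,208 = $604. Cost to member: $604. OOP to date $8,632.
Claim 4 ($1,018): deductible already satisfied, so member's share is 50% × $1,018 = $509. Cost to member: $509. OOP to date $9,141.
Claim 5 ($8,933): deductible met; 50% of $8,933 = $4,466.50. That would push OOP to $13,607.50, over the $13,325 cap, so member pays $13,325 − $9,141 = $4,184.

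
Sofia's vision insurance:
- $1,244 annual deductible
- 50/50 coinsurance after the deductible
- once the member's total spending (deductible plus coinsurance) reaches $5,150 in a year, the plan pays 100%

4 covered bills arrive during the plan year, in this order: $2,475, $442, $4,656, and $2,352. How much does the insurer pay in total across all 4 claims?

$4,775

Claim 1 ($2,475): $1,244 finishes the deductible; $1,231 goes to coinsurance; coinsurance $1,231 × 50% = $615.50. Cost to member: $1,859.50. OOP to date $1,859.50. Plan pays $2,475 − $1,859.50 = $615.50.
Claim 2 ($442): deductible already satisfied, so member's share is 50% × $442 = $221. Member pays $221; OOP now $2,080.50. Plan pays $442 − $221 = $221.
Claim 3 ($4,656): 50% coinsurance on $4,656 = $2,328. Member pays $2,328; OOP now $4,408.50. Insurer: $4,656 − $2,328 = $2,328.
Claim 4 ($2,352): deductible met; 50% of $2,352 = $1,176. Adding that to $4,408.50 gives $5,584.50, past the $5,150 cap; member pays only $5,150 − $4,408.50 = $741.50. Insurer: $2,352 − $741.50 = $1,610.50.
Insurer total: $615.50 + $221 + $2,328 + $1,610.50 = $4,775.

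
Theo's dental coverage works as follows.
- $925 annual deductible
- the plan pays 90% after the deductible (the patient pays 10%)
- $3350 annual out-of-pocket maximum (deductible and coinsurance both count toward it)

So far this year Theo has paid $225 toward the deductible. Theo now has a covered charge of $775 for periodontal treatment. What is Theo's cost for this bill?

Remaining deductible: $925 − $225 = $700.
The remaining $75 (= $775 − $700) moves to coinsurance.
Patient's 10% share of $75 is $7.50.
Patient responsibility before any cap: $700 + $7.50 = $707.50.
Total out-of-pocket so far would be $225 + $707.50 = $932.50, below the $3350 cap — no reduction.

$707.50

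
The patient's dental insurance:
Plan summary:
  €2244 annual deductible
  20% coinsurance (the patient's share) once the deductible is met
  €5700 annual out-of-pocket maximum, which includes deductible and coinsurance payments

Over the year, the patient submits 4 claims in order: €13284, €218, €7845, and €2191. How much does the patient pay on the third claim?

€1204.40

Bill 1, €13284: deductible takes €2244, €11040 remains; 20% of €11040 = €2208. Patient pays €4452; OOP now €4452.
Bill 2, €218: 20% coinsurance on €218 = €43.60. Patient owes €43.60 (running OOP €4495.60).
Bill 3, €7845: deductible met; 20% of €7845 = €1569. Adding that to €4495.60 gives €6064.60, past the €5700 cap; patient pays only €5700 − €4495.60 = €1204.40.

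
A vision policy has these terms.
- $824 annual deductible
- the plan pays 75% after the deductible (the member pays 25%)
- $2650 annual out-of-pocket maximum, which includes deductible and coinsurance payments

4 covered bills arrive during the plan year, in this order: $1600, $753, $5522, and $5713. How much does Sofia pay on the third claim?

Claim 1 ($1600): $824 to deductible, leaving $776; coinsurance $776 × 25% = $194. Cost to member: $1018. OOP to date $1018.
Claim 2 ($753): 25% coinsurance on $753 = $188.25. Member owes $188.25 (running OOP $1206.25).
Claim 3 ($5522): deductible already satisfied, so member's share is 25% × $5522 = $1380.50. Member owes $1380.50 (running OOP $2586.75).

$1380.50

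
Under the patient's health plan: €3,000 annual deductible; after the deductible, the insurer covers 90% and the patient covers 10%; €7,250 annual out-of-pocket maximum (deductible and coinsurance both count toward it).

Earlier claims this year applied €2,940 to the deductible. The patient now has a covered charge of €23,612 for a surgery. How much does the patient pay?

€2,415.20

€2,940 of the €3,000 deductible is already met, leaving €60.
After the €60 deductible portion, €23,612 − €60 = €23,552 is subject to coinsurance.
Patient's 10% share of €23,552 is €2,355.20.
So the patient owes €60 + €2,355.20 = €2,415.20 before any cap.
Total out-of-pocket so far would be €2,940 + €2,415.20 = €5,355.20, below the €7,250 cap — no reduction.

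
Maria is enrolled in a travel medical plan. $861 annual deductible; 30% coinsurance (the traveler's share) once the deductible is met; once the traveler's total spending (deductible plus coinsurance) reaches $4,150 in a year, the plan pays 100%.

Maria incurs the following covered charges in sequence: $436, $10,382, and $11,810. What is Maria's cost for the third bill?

$301.90

#1 ($436): all of it applies to the deductible. Cost to traveler: $436. OOP to date $436.
#2 ($10,382): $425 to deductible, leaving $9,957; traveler's 30% is $2,987.10. Cost to traveler: $3,412.10. OOP to date $3,848.10.
#3 ($11,810): 30% coinsurance on $11,810 = $3,543. Adding that to $3,848.10 gives $7,391.10, past the $4,150 cap; traveler pays only $4,150 − $3,848.10 = $301.90.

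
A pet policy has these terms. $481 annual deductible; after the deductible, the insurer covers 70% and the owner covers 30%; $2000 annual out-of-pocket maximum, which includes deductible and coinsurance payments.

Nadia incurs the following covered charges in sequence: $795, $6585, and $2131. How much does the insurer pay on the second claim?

Bill 1, $795: $481 finishes the deductible; $314 goes to coinsurance; 30% of $314 = $94.20. Owner pays $575.20; OOP now $575.20. Insurer: $795 − $575.20 = $219.80.
Bill 2, $6585: deductible already satisfied, so owner's share is 30% × $6585 = $1975.50. That would push OOP to $2550.70, over the $2000 cap, so owner pays $2000 − $575.20 = $1424.80. Plan pays $6585 − $1424.80 = $5160.20.

$5160.20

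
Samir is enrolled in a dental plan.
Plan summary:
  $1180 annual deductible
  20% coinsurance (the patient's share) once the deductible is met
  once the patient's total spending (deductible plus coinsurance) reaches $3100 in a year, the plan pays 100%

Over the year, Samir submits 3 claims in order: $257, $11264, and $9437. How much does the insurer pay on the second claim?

Bill 1, $257: entire amount goes to the deductible. Patient pays $257; OOP now $257. Insurer: $257 − $257 = $0.
Bill 2, $11264: $923 to deductible, leaving $10341; coinsurance $10341 × 20% = $2068.20. Deductible plus coinsurance: $923 + $2068.20 = $2991.20. Adding that to $257 gives $3248.20, past the $3100 cap; patient pays only $3100 − $257 = $2843. Plan pays $11264 − $2843 = $8421.

$8421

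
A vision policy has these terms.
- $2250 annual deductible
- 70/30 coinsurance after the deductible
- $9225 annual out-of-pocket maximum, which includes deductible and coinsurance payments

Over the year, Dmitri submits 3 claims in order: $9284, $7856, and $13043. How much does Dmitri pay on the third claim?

Claim 1 — $9284: $2250 to deductible, leaving $7034; member's 30% is $2110.20. Cost to member: $4360.20. OOP to date $4360.20.
Claim 2 — $7856: 30% coinsurance on $7856 = $2356.80. Member owes $2356.80 (running OOP $6717).
Claim 3 — $13043: deductible met; 30% of $13043 = $3912.90. OOP would hit $10629.90 > $9225, so the cap limits the member to $9225 − $6717 = $2508.

$2508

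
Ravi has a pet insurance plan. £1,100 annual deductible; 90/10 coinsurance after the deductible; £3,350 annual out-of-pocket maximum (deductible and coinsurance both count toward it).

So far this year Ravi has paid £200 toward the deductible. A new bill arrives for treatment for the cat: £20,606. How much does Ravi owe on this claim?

£2,870.60

Deductible still to meet: £1,100 − £200 = £900.
After the £900 deductible portion, £20,606 − £900 = £19,706 is subject to coinsurance.
10% of £19,706 = £1,970.60 falls to the owner.
Owner responsibility before any cap: £900 + £1,970.60 = £2,870.60.
Cumulative spending £200 + £2,870.60 = £3,070.60 stays under the £3,350 maximum.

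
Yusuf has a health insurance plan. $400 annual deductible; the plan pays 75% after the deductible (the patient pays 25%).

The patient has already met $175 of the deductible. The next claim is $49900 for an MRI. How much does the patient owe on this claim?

$12643.75

Deductible still to meet: $400 − $175 = $225.
After the $225 deductible portion, $49900 − $225 = $49675 is subject to coinsurance.
Patient's 25% share of $49675 is $12418.75.
So the patient owes $225 + $12418.75 = $12643.75.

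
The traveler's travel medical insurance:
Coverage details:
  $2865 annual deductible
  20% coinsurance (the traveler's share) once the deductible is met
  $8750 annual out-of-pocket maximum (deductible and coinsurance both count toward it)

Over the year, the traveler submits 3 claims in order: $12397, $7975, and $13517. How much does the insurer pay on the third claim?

$11133.40

Claim 1 — $12397: $2865 to deductible, leaving $9532; traveler's 20% is $1906.40. Traveler owes $4771.40 (running OOP $4771.40). Plan pays $12397 − $4771.40 = $7625.60.
Claim 2 — $7975: deductible already satisfied, so traveler's share is 20% × $7975 = $1595. Traveler owes $1595 (running OOP $6366.40). Plan pays $7975 − $1595 = $6380.
Claim 3 — $13517: deductible already satisfied, so traveler's share is 20% × $13517 = $2703.40. That would push OOP to $9069.80, over the $8750 cap, so traveler pays $8750 − $6366.40 = $2383.60. Insurer: $13517 − $2383.60 = $11133.40.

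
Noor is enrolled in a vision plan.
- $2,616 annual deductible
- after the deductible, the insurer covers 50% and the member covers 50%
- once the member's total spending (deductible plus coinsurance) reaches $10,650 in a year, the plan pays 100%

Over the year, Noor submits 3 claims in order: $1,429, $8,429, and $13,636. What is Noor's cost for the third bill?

$4,413

#1 ($1,429): entire amount goes to the deductible. Member owes $1,429 (running OOP $1,429).
#2 ($8,429): $1,187 finishes the deductible; $7,242 goes to coinsurance; coinsurance $7,242 × 50% = $3,621. Member pays $4,808; OOP now $6,237.
#3 ($13,636): 50% coinsurance on $13,636 = $6,818. OOP would hit $13,055 > $10,650, so the cap limits the member to $10,650 − $6,237 = $4,413.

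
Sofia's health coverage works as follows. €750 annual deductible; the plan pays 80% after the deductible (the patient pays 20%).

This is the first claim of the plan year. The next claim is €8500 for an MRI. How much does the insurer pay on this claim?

€6200

Deductible not yet touched, so the first €750 of the bill goes to the deductible.
After the €750 deductible portion, €8500 − €750 = €7750 is subject to coinsurance.
Coinsurance: €7750 × 20% = €1550.
So the patient owes €750 + €1550 = €2300.
Insurer pays the balance: €8500 − €2300 = €6200.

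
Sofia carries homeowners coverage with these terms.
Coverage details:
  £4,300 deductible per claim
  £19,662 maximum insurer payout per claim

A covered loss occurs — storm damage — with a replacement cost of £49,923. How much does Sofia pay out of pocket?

£30,261

Subtract the deductible: £49,923 − £4,300 = £45,623.
Since £45,623 > £19,662, the payout is capped at £19,662.
Homeowner's share is the uncovered remainder: £49,923 − £19,662 = £30,261.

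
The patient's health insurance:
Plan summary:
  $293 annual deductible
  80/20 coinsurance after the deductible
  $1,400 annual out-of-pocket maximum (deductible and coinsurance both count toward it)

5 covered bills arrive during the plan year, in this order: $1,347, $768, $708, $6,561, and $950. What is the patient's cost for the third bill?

Claim 1 ($1,347): deductible takes $293, $1,054 remains; 20% of $1,054 = $210.80. Patient pays $503.80; OOP now $503.80.
Claim 2 ($768): deductible already satisfied, so patient's share is 20% × $768 = $153.60. Patient pays $153.60; OOP now $657.40.
Claim 3 ($708): deductible already satisfied, so patient's share is 20% × $708 = $141.60. Patient pays $141.60; OOP now $799.

$141.60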